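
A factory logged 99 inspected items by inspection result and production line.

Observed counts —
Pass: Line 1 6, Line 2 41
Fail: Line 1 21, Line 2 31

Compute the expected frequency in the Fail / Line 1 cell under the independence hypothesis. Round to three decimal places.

Row total (Fail) = 52; column total (Line 1) = 27; grand total N = 99.
Expected count = (row total × column total) / N = 52 × 27 / 99 = 14.182.

14.182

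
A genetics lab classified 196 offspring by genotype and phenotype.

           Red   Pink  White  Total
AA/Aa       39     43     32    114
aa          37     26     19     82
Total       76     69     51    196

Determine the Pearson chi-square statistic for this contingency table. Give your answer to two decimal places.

Grand total N = 196.
Expected counts (row total × column total / N):
  AA/Aa, Red: 114×76/196 = 44.204
  AA/Aa, Pink: 114×69/196 = 40.133
  AA/Aa, White: 114×51/196 = 29.663
  aa, Red: 82×76/196 = 31.796
  aa, Pink: 82×69/196 = 28.867
  aa, White: 82×51/196 = 21.337
Contributions (O − E)²/E:
  (39 − 44.204)²/44.204 = 0.6127
  (43 − 40.133)²/40.133 = 0.2048
  (32 − 29.663)²/29.663 = 0.1841
  (37 − 31.796)²/31.796 = 0.8517
  (26 − 28.867)²/28.867 = 0.2847
  (19 − 21.337)²/21.337 = 0.2560
χ² = 0.6127 + 0.2048 + 0.1841 + 0.8517 + 0.2847 + 0.2560 = 2.39

2.39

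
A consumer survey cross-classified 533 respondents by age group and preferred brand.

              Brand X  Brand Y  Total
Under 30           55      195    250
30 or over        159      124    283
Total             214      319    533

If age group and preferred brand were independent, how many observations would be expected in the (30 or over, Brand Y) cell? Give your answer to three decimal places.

Row total (30 or over) = 283; column total (Brand Y) = 319; grand total N = 533.
Expected count = (row total × column total) / N = 283 × 319 / 533 = 169.375.

169.375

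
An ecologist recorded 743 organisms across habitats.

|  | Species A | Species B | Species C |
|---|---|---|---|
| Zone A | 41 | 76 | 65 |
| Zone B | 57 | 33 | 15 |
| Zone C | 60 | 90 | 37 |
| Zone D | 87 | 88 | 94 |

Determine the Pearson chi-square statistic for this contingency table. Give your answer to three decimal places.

48.976

Row totals: 182, 105, 187, 269. Column totals: 245, 287, 211. Grand total N = 743.
Expected counts (row total × column total / N):
  Zone A, Species A: 182×245/743 = 60.0135
  Zone A, Species B: 182×287/743 = 70.3015
  Zone A, Species C: 182×211/743 = 51.6851
  Zone B, Species A: 105×245/743 = 34.6231
  Zone B, Species B: 105×287/743 = 40.5585
  Zone B, Species C: 105×211/743 = 29.8183
  Zone C, Species A: 187×245/743 = 61.6622
  Zone C, Species B: 187×287/743 = 72.2328
  Zone C, Species C: 187×211/743 = 53.1050
  Zone D, Species A: 269×245/743 = 88.7012
  Zone D, Species B: 269×287/743 = 103.9071
  Zone D, Species C: 269×211/743 = 76.3917
Contributions (O − E)²/E:
  (41 − 60.0135)²/60.0135 = 6.0239
  (76 − 70.3015)²/70.3015 = 0.4619
  (65 − 51.6851)²/51.6851 = 3.4301
  (57 − 34.6231)²/34.6231 = 14.4622
  (33 − 40.5585)²/40.5585 = 1.4086
  (15 − 29.8183)²/29.8183 = 7.3640
  (60 − 61.6622)²/61.6622 = 0.0448
  (90 − 72.2328)²/72.2328 = 4.3702
  (37 − 53.1050)²/53.1050 = 4.8841
  (87 − 88.7012)²/88.7012 = 0.0326
  (88 − 103.9071)²/103.9071 = 2.4352
  (94 − 76.3917)²/76.3917 = 4.0587
χ² = 6.0239 + 0.4619 + 3.4301 + 14.4622 + 1.4086 + 7.3640 + 0.0448 + 4.3702 + 4.8841 + 0.0326 + 2.4352 + 4.0587 = 48.976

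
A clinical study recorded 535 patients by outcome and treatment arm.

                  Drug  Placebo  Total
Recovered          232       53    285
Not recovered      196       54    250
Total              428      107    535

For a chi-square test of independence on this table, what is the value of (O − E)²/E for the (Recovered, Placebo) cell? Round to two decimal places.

Row total (Recovered) = 285; column total (Placebo) = 107; N = 535.
Expected count E = 285 × 107 / 535 = 57.000.
Contribution = (O − E)²/E = (53 − 57.000)² / 57.000 = 0.28.

0.28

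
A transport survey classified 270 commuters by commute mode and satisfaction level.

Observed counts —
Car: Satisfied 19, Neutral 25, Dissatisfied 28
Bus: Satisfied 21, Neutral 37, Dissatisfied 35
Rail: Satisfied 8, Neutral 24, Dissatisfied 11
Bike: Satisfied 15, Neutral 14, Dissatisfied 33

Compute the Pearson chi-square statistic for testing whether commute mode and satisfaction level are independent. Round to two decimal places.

Row totals: 72, 93, 43, 62. Column totals: 63, 100, 107. Grand total N = 270.
Expected counts (row total × column total / N):
  Car, Satisfied: 72×63/270 = 16.8000
  Car, Neutral: 72×100/270 = 26.6667
  Car, Dissatisfied: 72×107/270 = 28.5333
  Bus, Satisfied: 93×63/270 = 21.7000
  Bus, Neutral: 93×100/270 = 34.4444
  Bus, Dissatisfied: 93×107/270 = 36.8556
  Rail, Satisfied: 43×63/270 = 10.0333
  Rail, Neutral: 43×100/270 = 15.9259
  Rail, Dissatisfied: 43×107/270 = 17.0407
  Bike, Satisfied: 62×63/270 = 14.4667
  Bike, Neutral: 62×100/270 = 22.9630
  Bike, Dissatisfied: 62×107/270 = 24.5704
Contributions (O − E)²/E:
  (19 − 16.8000)²/16.8000 = 0.2881
  (25 − 26.6667)²/26.6667 = 0.1042
  (28 − 28.5333)²/28.5333 = 0.0100
  (21 − 21.7000)²/21.7000 = 0.0226
  (37 − 34.4444)²/34.4444 = 0.1896
  (35 − 36.8556)²/36.8556 = 0.0934
  (8 − 10.0333)²/10.0333 = 0.4121
  (24 − 15.9259)²/15.9259 = 4.0934
  (11 − 17.0407)²/17.0407 = 2.1413
  (15 − 14.4667)²/14.4667 = 0.0197
  (14 − 22.9630)²/22.9630 = 3.4985
  (33 − 24.5704)²/24.5704 = 2.8920
χ² = 0.2881 + 0.1042 + 0.0100 + 0.0226 + 0.1896 + 0.0934 + 0.4121 + 4.0934 + 2.1413 + 0.0197 + 3.4985 + 2.8920 = 13.76

13.76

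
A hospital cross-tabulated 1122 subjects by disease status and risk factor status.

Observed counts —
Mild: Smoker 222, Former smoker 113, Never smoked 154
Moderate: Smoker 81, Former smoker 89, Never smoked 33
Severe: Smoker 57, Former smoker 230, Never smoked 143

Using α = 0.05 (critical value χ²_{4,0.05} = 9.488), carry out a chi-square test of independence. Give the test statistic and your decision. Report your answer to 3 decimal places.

149.902; reject H₀

Row totals: 489, 203, 430. Column totals: 360, 432, 330. Grand total N = 1122.
Expected counts (row total × column total / N):
  Mild, Smoker: 489×360/1122 = 156.8984
  Mild, Former smoker: 489×432/1122 = 188.2781
  Mild, Never smoked: 489×330/1122 = 143.8235
  Moderate, Smoker: 203×360/1122 = 65.1337
  Moderate, Former smoker: 203×432/1122 = 78.1604
  Moderate, Never smoked: 203×330/1122 = 59.7059
  Severe, Smoker: 430×360/1122 = 137.9679
  Severe, Former smoker: 430×432/1122 = 165.5615
  Severe, Never smoked: 430×330/1122 = 126.4706
Contributions (O − E)²/E:
  (222 − 156.8984)²/156.8984 = 27.0125
  (113 − 188.2781)²/188.2781 = 30.0980
  (154 − 143.8235)²/143.8235 = 0.7201
  (81 − 65.1337)²/65.1337 = 3.8650
  (89 − 78.1604)²/78.1604 = 1.5033
  (33 − 59.7059)²/59.7059 = 11.9453
  (57 − 137.9679)²/137.9679 = 47.5169
  (230 − 165.5615)²/165.5615 = 25.0802
  (143 − 126.4706)²/126.4706 = 2.1604
χ² = 27.0125 + 30.0980 + 0.7201 + 3.8650 + 1.5033 + 11.9453 + 47.5169 + 25.0802 + 2.1604 = 149.902
df = (3−1)(3−1) = 4. Since 149.902 > 9.488, reject the null hypothesis of independence at α = 0.05.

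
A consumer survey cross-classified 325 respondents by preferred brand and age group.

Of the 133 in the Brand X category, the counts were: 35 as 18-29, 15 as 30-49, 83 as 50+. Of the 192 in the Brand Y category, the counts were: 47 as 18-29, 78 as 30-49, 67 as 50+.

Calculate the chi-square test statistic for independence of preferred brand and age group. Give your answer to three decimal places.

Row totals: 133, 192. Column totals: 82, 93, 150. Grand total N = 325.
Expected counts (row total × column total / N):
  Brand X, 18-29: 133×82/325 = 33.5569
  Brand X, 30-49: 133×93/325 = 38.0585
  Brand X, 50+: 133×150/325 = 61.3846
  Brand Y, 18-29: 192×82/325 = 48.4431
  Brand Y, 30-49: 192×93/325 = 54.9415
  Brand Y, 50+: 192×150/325 = 88.6154
Contributions (O − E)²/E:
  (35 − 33.5569)²/33.5569 = 0.0621
  (15 − 38.0585)²/38.0585 = 13.9705
  (83 − 61.3846)²/61.3846 = 7.6114
  (47 − 48.4431)²/48.4431 = 0.0430
  (78 − 54.9415)²/54.9415 = 9.6775
  (67 − 88.6154)²/88.6154 = 5.2725
χ² = 0.0621 + 13.9705 + 7.6114 + 0.0430 + 9.6775 + 5.2725 = 36.637

36.637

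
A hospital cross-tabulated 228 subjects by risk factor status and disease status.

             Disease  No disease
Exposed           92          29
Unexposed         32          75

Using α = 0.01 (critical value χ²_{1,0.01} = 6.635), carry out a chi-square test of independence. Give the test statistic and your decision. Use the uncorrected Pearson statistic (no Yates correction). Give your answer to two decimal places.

Row totals: 121, 107. Column totals: 124, 104. Grand total N = 228.
Expected counts (row total × column total / N):
  Exposed, Disease: 121×124/228 = 65.807
  Exposed, No disease: 121×104/228 = 55.193
  Unexposed, Disease: 107×124/228 = 58.193
  Unexposed, No disease: 107×104/228 = 48.807
Contributions (O − E)²/E:
  (92 − 65.807)²/65.807 = 10.4255
  (29 − 55.193)²/55.193 = 12.4304
  (32 − 58.193)²/58.193 = 11.7896
  (75 − 48.807)²/48.807 = 14.0569
χ² = 10.4255 + 12.4304 + 11.7896 + 14.0569 = 48.70
df = (2−1)(2−1) = 1. Since 48.70 > 6.635, reject the null hypothesis of independence at α = 0.01.

48.70; reject H₀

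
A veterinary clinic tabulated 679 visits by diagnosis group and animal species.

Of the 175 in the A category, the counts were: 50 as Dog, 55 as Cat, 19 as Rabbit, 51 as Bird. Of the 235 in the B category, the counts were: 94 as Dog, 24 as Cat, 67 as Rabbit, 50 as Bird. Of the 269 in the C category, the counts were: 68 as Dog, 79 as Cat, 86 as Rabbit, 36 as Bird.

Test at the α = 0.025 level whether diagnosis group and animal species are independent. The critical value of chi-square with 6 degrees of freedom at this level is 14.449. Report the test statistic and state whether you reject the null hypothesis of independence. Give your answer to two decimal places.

69.12; reject H₀

Row totals: 175, 235, 269. Column totals: 212, 158, 172, 137. Grand total N = 679.
Expected counts (row total × column total / N):
  A, Dog: 175×212/679 = 54.639
  A, Cat: 175×158/679 = 40.722
  A, Rabbit: 175×172/679 = 44.330
  A, Bird: 175×137/679 = 35.309
  B, Dog: 235×212/679 = 73.373
  B, Cat: 235×158/679 = 54.683
  B, Rabbit: 235×172/679 = 59.529
  B, Bird: 235×137/679 = 47.415
  C, Dog: 269×212/679 = 83.988
  C, Cat: 269×158/679 = 62.595
  C, Rabbit: 269×172/679 = 68.141
  C, Bird: 269×137/679 = 54.275
Contributions (O − E)²/E:
  (50 − 54.639)²/54.639 = 0.3939
  (55 − 40.722)²/40.722 = 5.0062
  (19 − 44.330)²/44.330 = 14.4735
  (51 − 35.309)²/35.309 = 6.9729
  (94 − 73.373)²/73.373 = 5.7988
  (24 − 54.683)²/54.683 = 17.2164
  (67 − 59.529)²/59.529 = 0.9376
  (50 − 47.415)²/47.415 = 0.1409
  (68 − 83.988)²/83.988 = 3.0435
  (79 − 62.595)²/62.595 = 4.2994
  (86 − 68.141)²/68.141 = 4.6806
  (36 − 54.275)²/54.275 = 6.1534
χ² = 0.3939 + 5.0062 + 14.4735 + 6.9729 + 5.7988 + 17.2164 + 0.9376 + 0.1409 + 3.0435 + 4.2994 + 4.6806 + 6.1534 = 69.12
df = (3−1)(4−1) = 6. Since 69.12 > 14.449, reject the null hypothesis of independence at α = 0.025.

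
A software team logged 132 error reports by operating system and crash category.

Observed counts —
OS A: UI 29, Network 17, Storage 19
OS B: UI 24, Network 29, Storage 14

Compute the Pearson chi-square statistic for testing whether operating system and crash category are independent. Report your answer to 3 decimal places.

Row totals: 65, 67. Column totals: 53, 46, 33. Grand total N = 132.
Expected counts (row total × column total / N):
  OS A, UI: 65×53/132 = 26.0985
  OS A, Network: 65×46/132 = 22.6515
  OS A, Storage: 65×33/132 = 16.2500
  OS B, UI: 67×53/132 = 26.9015
  OS B, Network: 67×46/132 = 23.3485
  OS B, Storage: 67×33/132 = 16.7500
Contributions (O − E)²/E:
  (29 − 26.0985)²/26.0985 = 0.3226
  (17 − 22.6515)²/22.6515 = 1.4100
  (19 − 16.2500)²/16.2500 = 0.4654
  (24 − 26.9015)²/26.9015 = 0.3129
  (29 − 23.3485)²/23.3485 = 1.3679
  (14 − 16.7500)²/16.7500 = 0.4515
χ² = 0.3226 + 1.4100 + 0.4654 + 0.3129 + 1.3679 + 0.4515 = 4.330

4.330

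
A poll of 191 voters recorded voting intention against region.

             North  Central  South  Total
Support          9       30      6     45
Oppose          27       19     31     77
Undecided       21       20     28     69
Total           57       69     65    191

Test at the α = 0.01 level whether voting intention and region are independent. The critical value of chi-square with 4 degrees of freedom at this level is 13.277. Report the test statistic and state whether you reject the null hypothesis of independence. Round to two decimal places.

24.97; reject H₀

Grand total N = 191.
Expected counts (row total × column total / N):
  Support, North: 45×57/191 = 13.429
  Support, Central: 45×69/191 = 16.257
  Support, South: 45×65/191 = 15.314
  Oppose, North: 77×57/191 = 22.979
  Oppose, Central: 77×69/191 = 27.817
  Oppose, South: 77×65/191 = 26.204
  Undecided, North: 69×57/191 = 20.592
  Undecided, Central: 69×69/191 = 24.927
  Undecided, South: 69×65/191 = 23.482
Contributions (O − E)²/E:
  (9 − 13.429)²/13.429 = 1.4607
  (30 − 16.257)²/16.257 = 11.6178
  (6 − 15.314)²/15.314 = 5.6648
  (27 − 22.979)²/22.979 = 0.7036
  (19 − 27.817)²/27.817 = 2.7947
  (31 − 26.204)²/26.204 = 0.8778
  (21 − 20.592)²/20.592 = 0.0081
  (20 − 24.927)²/24.927 = 0.9739
  (28 − 23.482)²/23.482 = 0.8693
χ² = 1.4607 + 11.6178 + 5.6648 + 0.7036 + 2.7947 + 0.8778 + 0.0081 + 0.9739 + 0.8693 = 24.97
df = (3−1)(3−1) = 4. Since 24.97 > 13.277, reject the null hypothesis of independence at α = 0.01.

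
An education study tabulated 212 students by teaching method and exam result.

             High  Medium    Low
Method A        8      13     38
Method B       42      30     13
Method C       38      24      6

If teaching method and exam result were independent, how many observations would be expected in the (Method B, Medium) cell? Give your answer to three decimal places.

26.863

Row total (Method B) = 85; column total (Medium) = 67; grand total N = 212.
Expected count = (row total × column total) / N = 85 × 67 / 212 = 26.863.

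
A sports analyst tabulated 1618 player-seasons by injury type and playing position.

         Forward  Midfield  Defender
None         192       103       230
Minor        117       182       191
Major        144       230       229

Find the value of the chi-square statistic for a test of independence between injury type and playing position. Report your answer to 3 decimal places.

59.520

Row totals: 525, 490, 603. Column totals: 453, 515, 650. Grand total N = 1618.
Expected counts (row total × column total / N):
  None, Forward: 525×453/1618 = 146.98702
  None, Midfield: 525×515/1618 = 167.10445
  None, Defender: 525×650/1618 = 210.90853
  Minor, Forward: 490×453/1618 = 137.18789
  Minor, Midfield: 490×515/1618 = 155.96415
  Minor, Defender: 490×650/1618 = 196.84796
  Major, Forward: 603×453/1618 = 168.82509
  Major, Midfield: 603×515/1618 = 191.93140
  Major, Defender: 603×650/1618 = 242.24351
Contributions (O − E)²/E:
  (192 − 146.98702)²/146.98702 = 13.7847
  (103 − 167.10445)²/167.10445 = 24.5917
  (230 − 210.90853)²/210.90853 = 1.7282
  (117 − 137.18789)²/137.18789 = 2.9707
  (182 − 155.96415)²/155.96415 = 4.3463
  (191 − 196.84796)²/196.84796 = 0.1737
  (144 − 168.82509)²/168.82509 = 3.6504
  (230 − 191.93140)²/191.93140 = 7.5507
  (229 − 242.24351)²/242.24351 = 0.7240
χ² = 13.7847 + 24.5917 + 1.7282 + 2.9707 + 4.3463 + 0.1737 + 3.6504 + 7.5507 + 0.7240 = 59.520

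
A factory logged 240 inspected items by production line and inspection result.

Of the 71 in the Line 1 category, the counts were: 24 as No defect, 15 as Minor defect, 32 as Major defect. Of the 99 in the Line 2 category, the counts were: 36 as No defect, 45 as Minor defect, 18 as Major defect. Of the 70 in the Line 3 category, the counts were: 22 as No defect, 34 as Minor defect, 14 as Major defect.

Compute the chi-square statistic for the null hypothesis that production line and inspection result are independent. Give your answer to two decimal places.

21.63

Row totals: 71, 99, 70. Column totals: 82, 94, 64. Grand total N = 240.
Expected counts (row total × column total / N):
  Line 1, No defect: 71×82/240 = 24.258
  Line 1, Minor defect: 71×94/240 = 27.808
  Line 1, Major defect: 71×64/240 = 18.933
  Line 2, No defect: 99×82/240 = 33.825
  Line 2, Minor defect: 99×94/240 = 38.775
  Line 2, Major defect: 99×64/240 = 26.400
  Line 3, No defect: 70×82/240 = 23.917
  Line 3, Minor defect: 70×94/240 = 27.417
  Line 3, Major defect: 70×64/240 = 18.667
Contributions (O − E)²/E:
  (24 − 24.258)²/24.258 = 0.0027
  (15 − 27.808)²/27.808 = 5.8992
  (32 − 18.933)²/18.933 = 9.0185
  (36 − 33.825)²/33.825 = 0.1399
  (45 − 38.775)²/38.775 = 0.9994
  (18 − 26.400)²/26.400 = 2.6727
  (22 − 23.917)²/23.917 = 0.1537
  (34 − 27.417)²/27.417 = 1.5806
  (14 − 18.667)²/18.667 = 1.1668
χ² = 0.0027 + 5.8992 + 9.0185 + 0.1399 + 0.9994 + 2.6727 + 0.1537 + 1.5806 + 1.1668 = 21.63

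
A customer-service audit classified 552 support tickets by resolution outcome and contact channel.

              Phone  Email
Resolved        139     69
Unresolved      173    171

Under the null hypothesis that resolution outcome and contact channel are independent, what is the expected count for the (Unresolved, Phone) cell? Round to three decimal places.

194.435

Row total (Unresolved) = 344; column total (Phone) = 312; grand total N = 552.
Expected count = (row total × column total) / N = 344 × 312 / 552 = 194.435.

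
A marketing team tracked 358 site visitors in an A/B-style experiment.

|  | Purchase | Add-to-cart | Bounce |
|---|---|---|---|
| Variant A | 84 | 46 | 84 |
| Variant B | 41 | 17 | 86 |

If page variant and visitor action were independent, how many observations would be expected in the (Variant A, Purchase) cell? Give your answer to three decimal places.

Row total (Variant A) = 214; column total (Purchase) = 125; grand total N = 358.
Expected count = (row total × column total) / N = 214 × 125 / 358 = 74.721.

74.721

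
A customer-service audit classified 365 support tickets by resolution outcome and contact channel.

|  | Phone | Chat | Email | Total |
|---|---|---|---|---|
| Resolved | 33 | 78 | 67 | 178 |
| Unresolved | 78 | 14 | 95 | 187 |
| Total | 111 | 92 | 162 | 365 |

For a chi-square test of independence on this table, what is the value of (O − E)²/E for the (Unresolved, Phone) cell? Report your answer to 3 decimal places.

7.852

Row total (Unresolved) = 187; column total (Phone) = 111; N = 365.
Expected count E = 187 × 111 / 365 = 56.86849.
Contribution = (O − E)²/E = (78 − 56.86849)² / 56.86849 = 7.852.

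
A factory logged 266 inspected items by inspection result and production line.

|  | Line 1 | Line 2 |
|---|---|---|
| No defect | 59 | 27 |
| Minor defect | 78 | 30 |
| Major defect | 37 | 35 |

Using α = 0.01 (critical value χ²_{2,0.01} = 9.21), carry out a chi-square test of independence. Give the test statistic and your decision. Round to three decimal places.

Row totals: 86, 108, 72. Column totals: 174, 92. Grand total N = 266.
Expected counts (row total × column total / N):
  No defect, Line 1: 86×174/266 = 56.2556
  No defect, Line 2: 86×92/266 = 29.7444
  Minor defect, Line 1: 108×174/266 = 70.6466
  Minor defect, Line 2: 108×92/266 = 37.3534
  Major defect, Line 1: 72×174/266 = 47.0977
  Major defect, Line 2: 72×92/266 = 24.9023
Contributions (O − E)²/E:
  (59 − 56.2556)²/56.2556 = 0.1339
  (27 − 29.7444)²/29.7444 = 0.2532
  (78 − 70.6466)²/70.6466 = 0.7654
  (30 − 37.3534)²/37.3534 = 1.4476
  (37 − 47.0977)²/47.0977 = 2.1649
  (35 − 24.9023)²/24.9023 = 4.0945
χ² = 0.1339 + 0.2532 + 0.7654 + 1.4476 + 2.1649 + 4.0945 = 8.860
df = (3−1)(2−1) = 2. Since 8.860 < 9.21, fail to reject the null hypothesis of independence at α = 0.01.

8.860; fail to reject H₀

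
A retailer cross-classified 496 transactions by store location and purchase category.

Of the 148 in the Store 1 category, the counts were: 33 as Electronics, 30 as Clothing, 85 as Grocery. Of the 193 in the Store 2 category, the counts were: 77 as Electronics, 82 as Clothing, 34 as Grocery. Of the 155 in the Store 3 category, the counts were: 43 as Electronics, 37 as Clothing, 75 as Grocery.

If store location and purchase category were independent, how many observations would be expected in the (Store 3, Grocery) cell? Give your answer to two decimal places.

60.63

Row total (Store 3) = 155; column total (Grocery) = 194; grand total N = 496.
Expected count = (row total × column total) / N = 155 × 194 / 496 = 60.63.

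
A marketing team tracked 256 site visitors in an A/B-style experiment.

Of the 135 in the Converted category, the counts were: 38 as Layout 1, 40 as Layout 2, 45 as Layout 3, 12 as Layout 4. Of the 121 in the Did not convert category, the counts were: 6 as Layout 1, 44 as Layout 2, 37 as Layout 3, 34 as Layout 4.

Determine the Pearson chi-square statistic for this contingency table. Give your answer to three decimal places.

34.102

Row totals: 135, 121. Column totals: 44, 84, 82, 46. Grand total N = 256.
Expected counts (row total × column total / N):
  Converted, Layout 1: 135×44/256 = 23.2031
  Converted, Layout 2: 135×84/256 = 44.2969
  Converted, Layout 3: 135×82/256 = 43.2422
  Converted, Layout 4: 135×46/256 = 24.2578
  Did not convert, Layout 1: 121×44/256 = 20.7969
  Did not convert, Layout 2: 121×84/256 = 39.7031
  Did not convert, Layout 3: 121×82/256 = 38.7578
  Did not convert, Layout 4: 121×46/256 = 21.7422
Contributions (O − E)²/E:
  (38 − 23.2031)²/23.2031 = 9.4362
  (40 − 44.2969)²/44.2969 = 0.4168
  (45 − 43.2422)²/43.2422 = 0.0715
  (12 − 24.2578)²/24.2578 = 6.1940
  (6 − 20.7969)²/20.7969 = 10.5279
  (44 − 39.7031)²/39.7031 = 0.4650
  (37 − 38.7578)²/38.7578 = 0.0797
  (34 − 21.7422)²/21.7422 = 6.9107
χ² = 9.4362 + 0.4168 + 0.0715 + 6.1940 + 10.5279 + 0.4650 + 0.0797 + 6.9107 = 34.102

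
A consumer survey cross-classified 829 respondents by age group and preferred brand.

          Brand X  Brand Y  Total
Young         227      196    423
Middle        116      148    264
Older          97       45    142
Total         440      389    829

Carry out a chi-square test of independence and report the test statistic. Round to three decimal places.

Grand total N = 829.
Expected counts (row total × column total / N):
  Young, Brand X: 423×440/829 = 224.5115
  Young, Brand Y: 423×389/829 = 198.4885
  Middle, Brand X: 264×440/829 = 140.1206
  Middle, Brand Y: 264×389/829 = 123.8794
  Older, Brand X: 142×440/829 = 75.3679
  Older, Brand Y: 142×389/829 = 66.6321
Contributions (O − E)²/E:
  (227 − 224.5115)²/224.5115 = 0.0276
  (196 − 198.4885)²/198.4885 = 0.0312
  (116 − 140.1206)²/140.1206 = 4.1522
  (148 − 123.8794)²/123.8794 = 4.6965
  (97 − 75.3679)²/75.3679 = 6.2088
  (45 − 66.6321)²/66.6321 = 7.0229
χ² = 0.0276 + 0.0312 + 4.1522 + 4.6965 + 6.2088 + 7.0229 = 22.139

22.139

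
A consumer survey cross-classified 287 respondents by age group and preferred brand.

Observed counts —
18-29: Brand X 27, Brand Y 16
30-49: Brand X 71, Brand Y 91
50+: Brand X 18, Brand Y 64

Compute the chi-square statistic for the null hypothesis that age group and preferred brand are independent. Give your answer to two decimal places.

Row totals: 43, 162, 82. Column totals: 116, 171. Grand total N = 287.
Expected counts (row total × column total / N):
  18-29, Brand X: 43×116/287 = 17.3798
  18-29, Brand Y: 43×171/287 = 25.6202
  30-49, Brand X: 162×116/287 = 65.4774
  30-49, Brand Y: 162×171/287 = 96.5226
  50+, Brand X: 82×116/287 = 33.1429
  50+, Brand Y: 82×171/287 = 48.8571
Contributions (O − E)²/E:
  (27 − 17.3798)²/17.3798 = 5.3250
  (16 − 25.6202)²/25.6202 = 3.6123
  (71 − 65.4774)²/65.4774 = 0.4658
  (91 − 96.5226)²/96.5226 = 0.3160
  (18 − 33.1429)²/33.1429 = 6.9187
  (64 − 48.8571)²/48.8571 = 4.6934
χ² = 5.3250 + 3.6123 + 0.4658 + 0.3160 + 6.9187 + 4.6934 = 21.33

21.33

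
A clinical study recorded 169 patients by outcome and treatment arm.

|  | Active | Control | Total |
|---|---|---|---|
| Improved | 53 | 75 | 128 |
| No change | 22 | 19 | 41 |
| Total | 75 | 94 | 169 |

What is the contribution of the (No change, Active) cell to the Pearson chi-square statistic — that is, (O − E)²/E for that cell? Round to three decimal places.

Row total (No change) = 41; column total (Active) = 75; N = 169.
Expected count E = 41 × 75 / 169 = 18.1953.
Contribution = (O − E)²/E = (22 − 18.1953)² / 18.1953 = 0.796.

0.796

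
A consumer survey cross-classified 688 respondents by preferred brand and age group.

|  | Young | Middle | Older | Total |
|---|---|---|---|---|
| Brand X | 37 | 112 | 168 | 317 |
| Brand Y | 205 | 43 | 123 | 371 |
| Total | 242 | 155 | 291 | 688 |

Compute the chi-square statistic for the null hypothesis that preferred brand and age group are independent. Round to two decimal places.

150.99

Grand total N = 688.
Expected counts (row total × column total / N):
  Brand X, Young: 317×242/688 = 111.5029
  Brand X, Middle: 317×155/688 = 71.4172
  Brand X, Older: 317×291/688 = 134.0799
  Brand Y, Young: 371×242/688 = 130.4971
  Brand Y, Middle: 371×155/688 = 83.5828
  Brand Y, Older: 371×291/688 = 156.9201
Contributions (O − E)²/E:
  (37 − 111.5029)²/111.5029 = 49.7806
  (112 − 71.4172)²/71.4172 = 23.0612
  (168 − 134.0799)²/134.0799 = 8.5813
  (205 − 130.4971)²/130.4971 = 42.5349
  (43 − 83.5828)²/83.5828 = 19.7046
  (123 − 156.9201)²/156.9201 = 7.3322
χ² = 49.7806 + 23.0612 + 8.5813 + 42.5349 + 19.7046 + 7.3322 = 150.99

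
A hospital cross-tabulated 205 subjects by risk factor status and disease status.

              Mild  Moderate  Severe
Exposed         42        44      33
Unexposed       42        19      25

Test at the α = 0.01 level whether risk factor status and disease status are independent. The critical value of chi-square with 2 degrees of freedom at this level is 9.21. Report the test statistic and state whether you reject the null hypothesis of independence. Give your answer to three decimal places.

Row totals: 119, 86. Column totals: 84, 63, 58. Grand total N = 205.
Expected counts (row total × column total / N):
  Exposed, Mild: 119×84/205 = 48.7610
  Exposed, Moderate: 119×63/205 = 36.5707
  Exposed, Severe: 119×58/205 = 33.6683
  Unexposed, Mild: 86×84/205 = 35.2390
  Unexposed, Moderate: 86×63/205 = 26.4293
  Unexposed, Severe: 86×58/205 = 24.3317
Contributions (O − E)²/E:
  (42 − 48.7610)²/48.7610 = 0.9375
  (44 − 36.5707)²/36.5707 = 1.5093
  (33 − 33.6683)²/33.6683 = 0.0133
  (42 − 35.2390)²/35.2390 = 1.2972
  (19 − 26.4293)²/26.4293 = 2.0884
  (25 − 24.3317)²/24.3317 = 0.0184
χ² = 0.9375 + 1.5093 + 0.0133 + 1.2972 + 2.0884 + 0.0184 = 5.864
df = (2−1)(3−1) = 2. Since 5.864 < 9.21, fail to reject the null hypothesis of independence at α = 0.01.

5.864; fail to reject H₀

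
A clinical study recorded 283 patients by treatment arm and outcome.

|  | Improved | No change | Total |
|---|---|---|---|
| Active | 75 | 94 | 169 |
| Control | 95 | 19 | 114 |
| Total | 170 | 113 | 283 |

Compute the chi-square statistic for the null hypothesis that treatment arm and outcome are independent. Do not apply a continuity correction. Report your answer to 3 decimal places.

Grand total N = 283.
Expected counts (row total × column total / N):
  Active, Improved: 169×170/283 = 101.5194
  Active, No change: 169×113/283 = 67.4806
  Control, Improved: 114×170/283 = 68.4806
  Control, No change: 114×113/283 = 45.5194
Contributions (O − E)²/E:
  (75 − 101.5194)²/101.5194 = 6.9275
  (94 − 67.4806)²/67.4806 = 10.4219
  (95 − 68.4806)²/68.4806 = 10.2697
  (19 − 45.5194)²/45.5194 = 15.4501
χ² = 6.9275 + 10.4219 + 10.2697 + 15.4501 = 43.069

43.069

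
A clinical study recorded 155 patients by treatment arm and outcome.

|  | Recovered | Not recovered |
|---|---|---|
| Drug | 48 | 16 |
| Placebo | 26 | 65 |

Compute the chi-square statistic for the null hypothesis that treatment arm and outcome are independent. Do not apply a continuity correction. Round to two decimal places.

32.46

Row totals: 64, 91. Column totals: 74, 81. Grand total N = 155.
Expected counts (row total × column total / N):
  Drug, Recovered: 64×74/155 = 30.5548
  Drug, Not recovered: 64×81/155 = 33.4452
  Placebo, Recovered: 91×74/155 = 43.4452
  Placebo, Not recovered: 91×81/155 = 47.5548
Contributions (O − E)²/E:
  (48 − 30.5548)²/30.5548 = 9.9603
  (16 − 33.4452)²/33.4452 = 9.0995
  (26 − 43.4452)²/43.4452 = 7.0050
  (65 − 47.5548)²/47.5548 = 6.3997
χ² = 9.9603 + 9.0995 + 7.0050 + 6.3997 = 32.46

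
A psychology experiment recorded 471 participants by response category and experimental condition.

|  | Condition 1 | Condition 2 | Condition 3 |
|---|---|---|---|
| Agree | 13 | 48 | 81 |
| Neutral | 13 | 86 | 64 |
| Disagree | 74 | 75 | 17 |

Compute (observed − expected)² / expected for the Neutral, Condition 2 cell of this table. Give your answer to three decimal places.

Row total (Neutral) = 163; column total (Condition 2) = 209; N = 471.
Expected count E = 163 × 209 / 471 = 72.3291.
Contribution = (O − E)²/E = (86 − 72.3291)² / 72.3291 = 2.584.

2.584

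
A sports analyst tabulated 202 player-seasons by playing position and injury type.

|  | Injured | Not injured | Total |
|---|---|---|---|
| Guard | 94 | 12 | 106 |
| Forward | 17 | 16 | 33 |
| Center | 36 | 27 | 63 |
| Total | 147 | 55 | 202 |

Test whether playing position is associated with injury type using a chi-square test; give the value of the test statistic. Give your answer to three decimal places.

Grand total N = 202.
Expected counts (row total × column total / N):
  Guard, Injured: 106×147/202 = 77.1386
  Guard, Not injured: 106×55/202 = 28.8614
  Forward, Injured: 33×147/202 = 24.0149
  Forward, Not injured: 33×55/202 = 8.9851
  Center, Injured: 63×147/202 = 45.8465
  Center, Not injured: 63×55/202 = 17.1535
Contributions (O − E)²/E:
  (94 − 77.1386)²/77.1386 = 3.6857
  (12 − 28.8614)²/28.8614 = 9.8508
  (17 − 24.0149)²/24.0149 = 2.0491
  (16 − 8.9851)²/8.9851 = 5.4767
  (36 − 45.8465)²/45.8465 = 2.1147
  (27 − 17.1535)²/17.1535 = 5.6521
χ² = 3.6857 + 9.8508 + 2.0491 + 5.4767 + 2.1147 + 5.6521 = 28.829

28.829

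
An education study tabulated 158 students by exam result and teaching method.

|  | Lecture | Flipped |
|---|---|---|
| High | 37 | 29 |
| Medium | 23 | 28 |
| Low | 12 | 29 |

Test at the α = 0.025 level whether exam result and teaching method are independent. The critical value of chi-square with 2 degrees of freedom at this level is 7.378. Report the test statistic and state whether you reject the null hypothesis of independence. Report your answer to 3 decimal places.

Row totals: 66, 51, 41. Column totals: 72, 86. Grand total N = 158.
Expected counts (row total × column total / N):
  High, Lecture: 66×72/158 = 30.0759
  High, Flipped: 66×86/158 = 35.9241
  Medium, Lecture: 51×72/158 = 23.2405
  Medium, Flipped: 51×86/158 = 27.7595
  Low, Lecture: 41×72/158 = 18.6835
  Low, Flipped: 41×86/158 = 22.3165
Contributions (O − E)²/E:
  (37 − 30.0759)²/30.0759 = 1.5941
  (29 − 35.9241)²/35.9241 = 1.3346
  (23 − 23.2405)²/23.2405 = 0.0025
  (28 − 27.7595)²/27.7595 = 0.0021
  (12 − 18.6835)²/18.6835 = 2.3908
  (29 − 22.3165)²/22.3165 = 2.0016
χ² = 1.5941 + 1.3346 + 0.0025 + 0.0021 + 2.3908 + 2.0016 = 7.326
df = (3−1)(2−1) = 2. Since 7.326 < 7.378, fail to reject the null hypothesis of independence at α = 0.025.

7.326; fail to reject H₀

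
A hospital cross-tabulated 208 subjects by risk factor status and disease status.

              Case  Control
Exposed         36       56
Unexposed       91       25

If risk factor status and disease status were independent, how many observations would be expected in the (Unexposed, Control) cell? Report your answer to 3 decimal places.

Row total (Unexposed) = 116; column total (Control) = 81; grand total N = 208.
Expected count = (row total × column total) / N = 116 × 81 / 208 = 45.173.

45.173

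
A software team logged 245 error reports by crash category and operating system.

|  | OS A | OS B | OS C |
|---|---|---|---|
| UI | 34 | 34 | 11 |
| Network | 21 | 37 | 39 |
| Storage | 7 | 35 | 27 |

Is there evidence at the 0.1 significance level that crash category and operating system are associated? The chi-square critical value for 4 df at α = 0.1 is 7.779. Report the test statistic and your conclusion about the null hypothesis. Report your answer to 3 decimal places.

Row totals: 79, 97, 69. Column totals: 62, 106, 77. Grand total N = 245.
Expected counts (row total × column total / N):
  UI, OS A: 79×62/245 = 19.99184
  UI, OS B: 79×106/245 = 34.17959
  UI, OS C: 79×77/245 = 24.82857
  Network, OS A: 97×62/245 = 24.54694
  Network, OS B: 97×106/245 = 41.96735
  Network, OS C: 97×77/245 = 30.48571
  Storage, OS A: 69×62/245 = 17.46122
  Storage, OS B: 69×106/245 = 29.85306
  Storage, OS C: 69×77/245 = 21.68571
Contributions (O − E)²/E:
  (34 − 19.99184)²/19.99184 = 9.8154
  (34 − 34.17959)²/34.17959 = 0.0009
  (11 − 24.82857)²/24.82857 = 7.7020
  (21 − 24.54694)²/24.54694 = 0.5125
  (37 − 41.96735)²/41.96735 = 0.5879
  (39 − 30.48571)²/30.48571 = 2.3779
  (7 − 17.46122)²/17.46122 = 6.2674
  (35 − 29.85306)²/29.85306 = 0.8874
  (27 − 21.68571)²/21.68571 = 1.3023
χ² = 9.8154 + 0.0009 + 7.7020 + 0.5125 + 0.5879 + 2.3779 + 6.2674 + 0.8874 + 1.3023 = 29.454
df = (3−1)(3−1) = 4. Since 29.454 > 7.779, reject the null hypothesis of independence at α = 0.1.

29.454; reject H₀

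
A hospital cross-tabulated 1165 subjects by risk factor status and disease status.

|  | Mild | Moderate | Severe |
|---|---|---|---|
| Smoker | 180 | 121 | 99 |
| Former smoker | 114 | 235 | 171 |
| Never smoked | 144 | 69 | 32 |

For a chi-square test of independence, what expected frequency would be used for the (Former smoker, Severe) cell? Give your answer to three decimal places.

Row total (Former smoker) = 520; column total (Severe) = 302; grand total N = 1165.
Expected count = (row total × column total) / N = 520 × 302 / 1165 = 134.798.

134.798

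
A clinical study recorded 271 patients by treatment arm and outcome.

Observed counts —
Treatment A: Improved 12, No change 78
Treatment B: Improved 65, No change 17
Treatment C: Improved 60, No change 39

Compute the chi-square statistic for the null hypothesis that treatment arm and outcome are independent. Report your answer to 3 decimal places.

Row totals: 90, 82, 99. Column totals: 137, 134. Grand total N = 271.
Expected counts (row total × column total / N):
  Treatment A, Improved: 90×137/271 = 45.4982
  Treatment A, No change: 90×134/271 = 44.5018
  Treatment B, Improved: 82×137/271 = 41.4539
  Treatment B, No change: 82×134/271 = 40.5461
  Treatment C, Improved: 99×137/271 = 50.0480
  Treatment C, No change: 99×134/271 = 48.9520
Contributions (O − E)²/E:
  (12 − 45.4982)²/45.4982 = 24.6632
  (78 − 44.5018)²/44.5018 = 25.2154
  (65 − 41.4539)²/41.4539 = 13.3743
  (17 − 40.5461)²/40.5461 = 13.6738
  (60 − 50.0480)²/50.0480 = 1.9789
  (39 − 48.9520)²/48.9520 = 2.0233
χ² = 24.6632 + 25.2154 + 13.3743 + 13.6738 + 1.9789 + 2.0233 = 80.929

80.929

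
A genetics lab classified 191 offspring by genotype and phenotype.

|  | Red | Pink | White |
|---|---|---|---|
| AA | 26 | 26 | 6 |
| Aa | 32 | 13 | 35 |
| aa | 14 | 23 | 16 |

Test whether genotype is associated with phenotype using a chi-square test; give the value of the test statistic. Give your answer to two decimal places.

Row totals: 58, 80, 53. Column totals: 72, 62, 57. Grand total N = 191.
Expected counts (row total × column total / N):
  AA, Red: 58×72/191 = 21.8639
  AA, Pink: 58×62/191 = 18.8272
  AA, White: 58×57/191 = 17.3089
  Aa, Red: 80×72/191 = 30.1571
  Aa, Pink: 80×62/191 = 25.9686
  Aa, White: 80×57/191 = 23.8743
  aa, Red: 53×72/191 = 19.9791
  aa, Pink: 53×62/191 = 17.2042
  aa, White: 53×57/191 = 15.8168
Contributions (O − E)²/E:
  (26 − 21.8639)²/21.8639 = 0.7824
  (26 − 18.8272)²/18.8272 = 2.7327
  (6 − 17.3089)²/17.3089 = 7.3888
  (32 − 30.1571)²/30.1571 = 0.1126
  (13 − 25.9686)²/25.9686 = 6.4765
  (35 − 23.8743)²/23.8743 = 5.1847
  (14 − 19.9791)²/19.9791 = 1.7894
  (23 − 17.2042)²/17.2042 = 1.9525
  (16 − 15.8168)²/15.8168 = 0.0021
χ² = 0.7824 + 2.7327 + 7.3888 + 0.1126 + 6.4765 + 5.1847 + 1.7894 + 1.9525 + 0.0021 = 26.42

26.42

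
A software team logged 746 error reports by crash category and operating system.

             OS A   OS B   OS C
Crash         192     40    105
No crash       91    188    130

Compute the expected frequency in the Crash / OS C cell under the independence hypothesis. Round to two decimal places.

106.16

Row total (Crash) = 337; column total (OS C) = 235; grand total N = 746.
Expected count = (row total × column total) / N = 337 × 235 / 746 = 106.16.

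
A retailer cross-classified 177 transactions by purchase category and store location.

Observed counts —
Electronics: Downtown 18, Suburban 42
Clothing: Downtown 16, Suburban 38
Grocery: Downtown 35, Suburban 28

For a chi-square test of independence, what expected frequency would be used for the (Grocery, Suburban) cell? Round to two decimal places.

Row total (Grocery) = 63; column total (Suburban) = 108; grand total N = 177.
Expected count = (row total × column total) / N = 63 × 108 / 177 = 38.44.

38.44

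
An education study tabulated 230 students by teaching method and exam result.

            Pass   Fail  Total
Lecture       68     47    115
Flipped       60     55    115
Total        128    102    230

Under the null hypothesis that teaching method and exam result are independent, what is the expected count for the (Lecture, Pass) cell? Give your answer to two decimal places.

Row total (Lecture) = 115; column total (Pass) = 128; grand total N = 230.
Expected count = (row total × column total) / N = 115 × 128 / 230 = 64.00.

64.00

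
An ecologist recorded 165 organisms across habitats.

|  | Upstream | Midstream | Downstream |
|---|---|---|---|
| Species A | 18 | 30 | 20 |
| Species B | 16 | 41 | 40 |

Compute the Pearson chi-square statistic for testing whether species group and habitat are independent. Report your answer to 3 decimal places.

Row totals: 68, 97. Column totals: 34, 71, 60. Grand total N = 165.
Expected counts (row total × column total / N):
  Species A, Upstream: 68×34/165 = 14.0121
  Species A, Midstream: 68×71/165 = 29.2606
  Species A, Downstream: 68×60/165 = 24.7273
  Species B, Upstream: 97×34/165 = 19.9879
  Species B, Midstream: 97×71/165 = 41.7394
  Species B, Downstream: 97×60/165 = 35.2727
Contributions (O − E)²/E:
  (18 − 14.0121)²/14.0121 = 1.1350
  (30 − 29.2606)²/29.2606 = 0.0187
  (20 − 24.7273)²/24.7273 = 0.9038
  (16 − 19.9879)²/19.9879 = 0.7956
  (41 − 41.7394)²/41.7394 = 0.0131
  (40 − 35.2727)²/35.2727 = 0.6336
χ² = 1.1350 + 0.0187 + 0.9038 + 0.7956 + 0.0131 + 0.6336 = 3.500

3.500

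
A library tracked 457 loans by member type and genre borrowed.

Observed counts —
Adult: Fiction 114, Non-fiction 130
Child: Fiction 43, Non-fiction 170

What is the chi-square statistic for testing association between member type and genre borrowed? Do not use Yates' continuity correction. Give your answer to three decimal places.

Row totals: 244, 213. Column totals: 157, 300. Grand total N = 457.
Expected counts (row total × column total / N):
  Adult, Fiction: 244×157/457 = 83.8249
  Adult, Non-fiction: 244×300/457 = 160.1751
  Child, Fiction: 213×157/457 = 73.1751
  Child, Non-fiction: 213×300/457 = 139.8249
Contributions (O − E)²/E:
  (114 − 83.8249)²/83.8249 = 10.8624
  (130 − 160.1751)²/160.1751 = 5.6846
  (43 − 73.1751)²/73.1751 = 12.4433
  (170 − 139.8249)²/139.8249 = 6.5120
χ² = 10.8624 + 5.6846 + 12.4433 + 6.5120 = 35.502

35.502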